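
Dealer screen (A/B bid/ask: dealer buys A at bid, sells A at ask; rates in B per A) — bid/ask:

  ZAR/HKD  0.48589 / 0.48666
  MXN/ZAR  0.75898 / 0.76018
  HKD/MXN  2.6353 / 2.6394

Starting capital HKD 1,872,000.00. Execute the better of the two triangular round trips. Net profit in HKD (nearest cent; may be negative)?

Net profit: HKD 45,160.80

Best loop HKD → ZAR → MXN → HKD:
HKD 1,872,000.00 ÷ 0.48666 (buy ZAR at ask) = ZAR 3,846,628.04
ZAR 3,846,628.04 ÷ 0.76018 (buy MXN at ask) = MXN 5,060,154.22
MXN 5,060,154.22 ÷ 2.6394 (buy HKD at ask) = HKD 1,917,160.80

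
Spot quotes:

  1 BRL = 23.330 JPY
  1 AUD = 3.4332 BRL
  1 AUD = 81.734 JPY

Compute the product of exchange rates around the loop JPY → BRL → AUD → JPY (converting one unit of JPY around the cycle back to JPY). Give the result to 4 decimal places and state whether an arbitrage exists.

Around JPY → BRL → AUD → JPY: 1 ÷ 23.330 ÷ 3.4332 × 81.734 = 1.020443
Product > 1; profitable direction is JPY → BRL → AUD → JPY.

1.0204 (arbitrage exists)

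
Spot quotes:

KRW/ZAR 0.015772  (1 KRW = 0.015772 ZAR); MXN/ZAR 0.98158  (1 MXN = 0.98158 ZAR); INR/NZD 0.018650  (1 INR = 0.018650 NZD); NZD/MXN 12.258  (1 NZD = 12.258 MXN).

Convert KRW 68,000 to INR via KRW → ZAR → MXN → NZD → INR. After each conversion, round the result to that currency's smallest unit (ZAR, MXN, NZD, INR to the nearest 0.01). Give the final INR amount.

KRW 68,000 × 0.015772 = ZAR 1,072.50
ZAR 1,072.50 ÷ 0.98158 = MXN 1,092.63
MXN 1,092.63 ÷ 12.258 = NZD 89.14
NZD 89.14 ÷ 0.018650 = INR 4,779.62

INR 4,779.62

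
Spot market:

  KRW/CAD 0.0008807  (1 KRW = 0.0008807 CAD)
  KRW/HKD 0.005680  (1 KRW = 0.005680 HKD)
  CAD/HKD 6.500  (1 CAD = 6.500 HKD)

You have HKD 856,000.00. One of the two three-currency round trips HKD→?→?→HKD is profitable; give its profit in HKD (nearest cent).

Profit: HKD 6,713.87

Profitable loop is HKD → KRW → CAD → HKD:
HKD 856,000.00 ÷ 0.005680 = KRW 150,704,225
KRW 150,704,225 × 0.0008807 = CAD 132,725.21
CAD 132,725.21 × 6.500 = HKD 862,713.87
Profit = HKD 862,713.87 − HKD 856,000.00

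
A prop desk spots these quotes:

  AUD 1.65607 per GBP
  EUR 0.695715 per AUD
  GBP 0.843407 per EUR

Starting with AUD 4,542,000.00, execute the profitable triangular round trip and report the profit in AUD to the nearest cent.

Profitable loop is AUD → GBP → EUR → AUD:
AUD 4,542,000.00 ÷ 1.65607 = GBP 2,742,637.69
GBP 2,742,637.69 ÷ 0.843407 = EUR 3,251,855.50
EUR 3,251,855.50 ÷ 0.695715 = AUD 4,674,120.15
Profit = AUD 4,674,120.15 − AUD 4,542,000.00

Profit: AUD 132,120.15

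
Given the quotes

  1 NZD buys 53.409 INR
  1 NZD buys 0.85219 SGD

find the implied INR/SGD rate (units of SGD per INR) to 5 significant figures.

INR/SGD = 0.015956

1 INR ÷ 53.409 = 0.0187234 NZD
0.0187234 NZD × 0.85219 = 0.0159559 SGD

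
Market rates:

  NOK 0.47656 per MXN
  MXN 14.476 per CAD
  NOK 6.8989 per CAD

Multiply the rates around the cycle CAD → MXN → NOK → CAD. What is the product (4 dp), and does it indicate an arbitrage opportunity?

Around CAD → MXN → NOK → CAD: 1 × 14.476 × 0.47656 ÷ 6.8989 = 0.999968
Product ≈ 1 (deviation 0.003%, within rounding noise).

1.0000 (no arbitrage)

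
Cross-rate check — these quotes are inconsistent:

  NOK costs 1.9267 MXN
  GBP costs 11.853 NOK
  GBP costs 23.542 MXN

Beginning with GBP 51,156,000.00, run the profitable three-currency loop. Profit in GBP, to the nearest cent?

Profitable loop is GBP → MXN → NOK → GBP:
GBP 51,156,000.00 × 23.542 = MXN 1,204,314,552.00
MXN 1,204,314,552.00 ÷ 1.9267 = NOK 625,065,942.80
NOK 625,065,942.80 ÷ 11.853 = GBP 52,734,830.24
Profit = GBP 52,734,830.24 − GBP 51,156,000.00

Profit: GBP 1,578,830.24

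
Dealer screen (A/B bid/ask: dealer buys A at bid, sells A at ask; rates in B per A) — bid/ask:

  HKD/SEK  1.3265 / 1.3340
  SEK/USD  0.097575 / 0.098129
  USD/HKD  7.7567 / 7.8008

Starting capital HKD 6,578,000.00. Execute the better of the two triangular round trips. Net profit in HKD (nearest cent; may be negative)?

Net profit: HKD 26,146.19

Best loop HKD → SEK → USD → HKD:
HKD 6,578,000.00 × 1.3265 (sell HKD at bid) = SEK 8,725,717.00
SEK 8,725,717.00 × 0.097575 (sell SEK at bid) = USD 851,411.84
USD 851,411.84 × 7.7567 (sell USD at bid) = HKD 6,604,146.19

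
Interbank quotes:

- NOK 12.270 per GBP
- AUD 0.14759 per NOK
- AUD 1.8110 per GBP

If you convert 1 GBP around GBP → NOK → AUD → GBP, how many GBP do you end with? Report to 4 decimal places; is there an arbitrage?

Around GBP → NOK → AUD → GBP: 1 × 12.270 × 0.14759 ÷ 1.8110 = 0.999961
Product ≈ 1 (deviation 0.004%, within rounding noise).

1.0000 (no arbitrage)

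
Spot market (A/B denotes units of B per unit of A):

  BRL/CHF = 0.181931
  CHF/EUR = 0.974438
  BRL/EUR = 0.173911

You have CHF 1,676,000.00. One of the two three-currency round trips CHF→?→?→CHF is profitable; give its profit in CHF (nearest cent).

Profit: CHF 32,472.06

Profitable loop is CHF → EUR → BRL → CHF:
CHF 1,676,000.00 × 0.974438 = EUR 1,633,158.09
EUR 1,633,158.09 ÷ 0.173911 = BRL 9,390,769.35
BRL 9,390,769.35 × 0.181931 = CHF 1,708,472.06
Profit = CHF 1,708,472.06 − CHF 1,676,000.00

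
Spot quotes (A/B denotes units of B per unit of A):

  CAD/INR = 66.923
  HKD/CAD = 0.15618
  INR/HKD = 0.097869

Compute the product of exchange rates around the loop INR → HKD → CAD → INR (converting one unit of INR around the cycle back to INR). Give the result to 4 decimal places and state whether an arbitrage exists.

Around INR → HKD → CAD → INR: 1 × 0.097869 × 0.15618 × 66.923 = 1.022930
Product > 1; profitable direction is INR → HKD → CAD → INR.

1.0229 (arbitrage exists)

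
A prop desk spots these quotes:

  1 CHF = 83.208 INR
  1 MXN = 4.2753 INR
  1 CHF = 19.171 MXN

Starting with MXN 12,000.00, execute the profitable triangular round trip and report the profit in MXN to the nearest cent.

Profitable loop is MXN → CHF → INR → MXN:
MXN 12,000.00 ÷ 19.171 = CHF 625.95
CHF 625.95 × 83.208 = INR 52,083.67
INR 52,083.67 ÷ 4.2753 = MXN 12,182.46
Profit = MXN 12,182.46 − MXN 12,000.00

Profit: MXN 182.46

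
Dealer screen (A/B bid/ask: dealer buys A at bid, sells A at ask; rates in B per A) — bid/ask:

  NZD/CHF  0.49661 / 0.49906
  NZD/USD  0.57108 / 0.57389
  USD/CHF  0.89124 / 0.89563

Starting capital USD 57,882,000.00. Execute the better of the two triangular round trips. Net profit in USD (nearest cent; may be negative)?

Best loop USD → CHF → NZD → USD:
USD 57,882,000.00 × 0.89124 (sell USD at bid) = CHF 51,586,753.68
CHF 51,586,753.68 ÷ 0.49906 (buy NZD at ask) = NZD 103,367,838.90
NZD 103,367,838.90 × 0.57108 (sell NZD at bid) = USD 59,031,305.44

Net profit: USD 1,149,305.44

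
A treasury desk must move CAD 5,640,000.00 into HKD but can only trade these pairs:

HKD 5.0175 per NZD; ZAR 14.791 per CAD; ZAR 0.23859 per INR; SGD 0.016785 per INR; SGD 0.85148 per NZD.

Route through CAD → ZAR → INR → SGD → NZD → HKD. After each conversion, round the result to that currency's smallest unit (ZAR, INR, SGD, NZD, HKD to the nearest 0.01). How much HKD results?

CAD 5,640,000.00 × 14.791 = ZAR 83,421,240.00
ZAR 83,421,240.00 ÷ 0.23859 = INR 349,642,650.57
INR 349,642,650.57 × 0.016785 = SGD 5,868,751.89
SGD 5,868,751.89 ÷ 0.85148 = NZD 6,892,413.08
NZD 6,892,413.08 × 5.0175 = HKD 34,582,682.63

HKD 34,582,682.63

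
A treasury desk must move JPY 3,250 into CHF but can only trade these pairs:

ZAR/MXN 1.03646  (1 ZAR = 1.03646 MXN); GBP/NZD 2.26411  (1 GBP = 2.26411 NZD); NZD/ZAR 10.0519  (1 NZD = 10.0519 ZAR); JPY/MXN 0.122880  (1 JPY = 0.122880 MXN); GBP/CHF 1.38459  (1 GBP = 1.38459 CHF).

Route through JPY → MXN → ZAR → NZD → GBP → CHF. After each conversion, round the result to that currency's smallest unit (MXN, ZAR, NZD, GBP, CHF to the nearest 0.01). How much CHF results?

JPY 3,250 × 0.122880 = MXN 399.36
MXN 399.36 ÷ 1.03646 = ZAR 385.31
ZAR 385.31 ÷ 10.0519 = NZD 38.33
NZD 38.33 ÷ 2.26411 = GBP 16.93
GBP 16.93 × 1.38459 = CHF 23.44

CHF 23.44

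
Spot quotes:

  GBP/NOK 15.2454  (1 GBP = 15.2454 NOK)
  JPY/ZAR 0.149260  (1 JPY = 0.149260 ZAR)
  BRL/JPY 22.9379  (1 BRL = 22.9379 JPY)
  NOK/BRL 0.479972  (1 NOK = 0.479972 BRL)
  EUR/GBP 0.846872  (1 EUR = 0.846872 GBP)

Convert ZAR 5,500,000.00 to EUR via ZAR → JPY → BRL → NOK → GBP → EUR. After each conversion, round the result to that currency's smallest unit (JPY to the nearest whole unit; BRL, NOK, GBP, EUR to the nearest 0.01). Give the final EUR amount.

EUR 259,234.68

ZAR 5,500,000.00 ÷ 0.149260 = JPY 36,848,452
JPY 36,848,452 ÷ 22.9379 = BRL 1,606,444.01
BRL 1,606,444.01 ÷ 0.479972 = NOK 3,346,953.59
NOK 3,346,953.59 ÷ 15.2454 = GBP 219,538.59
GBP 219,538.59 ÷ 0.846872 = EUR 259,234.68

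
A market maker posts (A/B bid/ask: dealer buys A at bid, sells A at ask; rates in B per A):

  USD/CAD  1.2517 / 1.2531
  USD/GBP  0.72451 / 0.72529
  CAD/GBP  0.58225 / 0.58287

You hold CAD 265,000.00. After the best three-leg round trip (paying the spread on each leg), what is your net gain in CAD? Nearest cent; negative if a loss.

Best loop CAD → GBP → USD → CAD:
CAD 265,000.00 × 0.58225 (sell CAD at bid) = GBP 154,296.25
GBP 154,296.25 ÷ 0.72529 (buy USD at ask) = USD 212,737.32
USD 212,737.32 × 1.2517 (sell USD at bid) = CAD 266,283.30

Net profit: CAD 1,283.30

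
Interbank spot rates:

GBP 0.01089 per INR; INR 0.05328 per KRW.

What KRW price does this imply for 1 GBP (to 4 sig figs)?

1 GBP ÷ 0.01089 = 91.8274 INR
91.8274 INR ÷ 0.05328 = 1723.49 KRW

GBP/KRW = 1723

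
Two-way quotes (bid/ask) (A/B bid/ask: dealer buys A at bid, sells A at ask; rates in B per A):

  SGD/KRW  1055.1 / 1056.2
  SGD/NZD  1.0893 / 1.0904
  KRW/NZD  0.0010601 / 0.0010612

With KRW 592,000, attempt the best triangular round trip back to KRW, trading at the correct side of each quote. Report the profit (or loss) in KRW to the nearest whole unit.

Best loop KRW → NZD → SGD → KRW:
KRW 592,000 × 0.0010601 (sell KRW at bid) = NZD 627.58
NZD 627.58 ÷ 1.0904 (buy SGD at ask) = SGD 575.55
SGD 575.55 × 1055.1 (sell SGD at bid) = KRW 607,262

Net profit: KRW 15,262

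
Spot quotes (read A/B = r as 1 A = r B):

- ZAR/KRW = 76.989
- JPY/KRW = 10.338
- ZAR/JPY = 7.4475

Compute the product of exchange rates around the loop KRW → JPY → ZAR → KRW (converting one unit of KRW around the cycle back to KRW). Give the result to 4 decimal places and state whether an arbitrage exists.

1.0000 (no arbitrage)

Around KRW → JPY → ZAR → KRW: 1 ÷ 10.338 ÷ 7.4475 × 76.989 = 0.999958
Product ≈ 1 (deviation 0.004%, within rounding noise).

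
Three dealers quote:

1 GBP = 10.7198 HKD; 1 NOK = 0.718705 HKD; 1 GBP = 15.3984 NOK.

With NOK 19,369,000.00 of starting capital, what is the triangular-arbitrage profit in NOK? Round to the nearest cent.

Profitable loop is NOK → HKD → GBP → NOK:
NOK 19,369,000.00 × 0.718705 = HKD 13,920,597.15
HKD 13,920,597.15 ÷ 10.7198 = GBP 1,298,587.39
GBP 1,298,587.39 × 15.3984 = NOK 19,996,168.13
Profit = NOK 19,996,168.13 − NOK 19,369,000.00

Profit: NOK 627,168.13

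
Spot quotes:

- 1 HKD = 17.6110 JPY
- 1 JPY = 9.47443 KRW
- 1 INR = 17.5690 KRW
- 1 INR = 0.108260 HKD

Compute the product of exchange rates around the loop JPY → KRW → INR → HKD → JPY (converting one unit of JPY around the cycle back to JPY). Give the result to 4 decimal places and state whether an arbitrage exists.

1.0282 (arbitrage exists)

Around JPY → KRW → INR → HKD → JPY: 1 × 9.47443 ÷ 17.5690 × 0.108260 × 17.6110 = 1.028154
Product > 1; profitable direction is JPY → KRW → INR → HKD → JPY.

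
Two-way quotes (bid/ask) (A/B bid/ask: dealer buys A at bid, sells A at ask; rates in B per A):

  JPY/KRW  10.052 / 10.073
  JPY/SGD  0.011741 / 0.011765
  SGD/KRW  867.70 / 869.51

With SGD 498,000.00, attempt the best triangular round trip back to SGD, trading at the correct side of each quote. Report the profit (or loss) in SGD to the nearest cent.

Best loop SGD → KRW → JPY → SGD:
SGD 498,000.00 × 867.70 (sell SGD at bid) = KRW 432,114,600
KRW 432,114,600 ÷ 10.073 (buy JPY at ask) = JPY 42,898,302
JPY 42,898,302 × 0.011741 (sell JPY at bid) = SGD 503,668.97

Net profit: SGD 5,668.97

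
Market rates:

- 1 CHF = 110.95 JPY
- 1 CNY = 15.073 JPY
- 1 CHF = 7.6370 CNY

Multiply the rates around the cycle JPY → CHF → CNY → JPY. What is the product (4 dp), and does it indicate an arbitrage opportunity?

1.0375 (arbitrage exists)

Around JPY → CHF → CNY → JPY: 1 ÷ 110.95 × 7.6370 × 15.073 = 1.037517
Product > 1; profitable direction is JPY → CHF → CNY → JPY.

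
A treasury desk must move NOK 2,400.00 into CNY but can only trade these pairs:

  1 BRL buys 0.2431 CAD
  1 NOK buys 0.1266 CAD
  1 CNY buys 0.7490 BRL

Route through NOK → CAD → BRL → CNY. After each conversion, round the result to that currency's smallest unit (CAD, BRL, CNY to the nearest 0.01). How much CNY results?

CNY 1,668.70

NOK 2,400.00 × 0.1266 = CAD 303.84
CAD 303.84 ÷ 0.2431 = BRL 1,249.86
BRL 1,249.86 ÷ 0.7490 = CNY 1,668.70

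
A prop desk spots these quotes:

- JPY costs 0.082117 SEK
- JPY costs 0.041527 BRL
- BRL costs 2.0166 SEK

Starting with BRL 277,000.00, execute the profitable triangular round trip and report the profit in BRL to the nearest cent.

Profitable loop is BRL → SEK → JPY → BRL:
BRL 277,000.00 × 2.0166 = SEK 558,598.20
SEK 558,598.20 ÷ 0.082117 = JPY 6,802,467
JPY 6,802,467 × 0.041527 = BRL 282,486.06
Profit = BRL 282,486.06 − BRL 277,000.00

Profit: BRL 5,486.06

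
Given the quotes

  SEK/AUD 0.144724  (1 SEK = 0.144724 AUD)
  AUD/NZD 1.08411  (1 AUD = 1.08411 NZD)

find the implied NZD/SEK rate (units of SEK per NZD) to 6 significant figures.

1 NZD ÷ 1.08411 = 0.922416 AUD
0.922416 AUD ÷ 0.144724 = 6.37362 SEK

NZD/SEK = 6.37362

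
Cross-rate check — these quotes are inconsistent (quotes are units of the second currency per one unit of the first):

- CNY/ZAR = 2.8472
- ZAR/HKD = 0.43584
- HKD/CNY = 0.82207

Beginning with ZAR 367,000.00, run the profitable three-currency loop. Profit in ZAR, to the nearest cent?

Profit: ZAR 7,386.28

Profitable loop is ZAR → HKD → CNY → ZAR:
ZAR 367,000.00 × 0.43584 = HKD 159,953.28
HKD 159,953.28 × 0.82207 = CNY 131,492.79
CNY 131,492.79 × 2.8472 = ZAR 374,386.28
Profit = ZAR 374,386.28 − ZAR 367,000.00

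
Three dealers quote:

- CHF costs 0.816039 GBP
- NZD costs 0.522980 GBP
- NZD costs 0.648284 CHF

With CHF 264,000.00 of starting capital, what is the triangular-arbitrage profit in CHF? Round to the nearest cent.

Profit: CHF 3,051.53

Profitable loop is CHF → GBP → NZD → CHF:
CHF 264,000.00 × 0.816039 = GBP 215,434.30
GBP 215,434.30 ÷ 0.522980 = NZD 411,936.01
NZD 411,936.01 × 0.648284 = CHF 267,051.53
Profit = CHF 267,051.53 − CHF 264,000.00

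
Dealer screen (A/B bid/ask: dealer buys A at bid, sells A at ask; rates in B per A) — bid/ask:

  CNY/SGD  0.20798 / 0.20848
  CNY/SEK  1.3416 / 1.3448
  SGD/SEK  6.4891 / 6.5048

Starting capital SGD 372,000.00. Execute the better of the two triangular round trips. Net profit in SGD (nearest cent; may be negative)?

Best loop SGD → SEK → CNY → SGD:
SGD 372,000.00 × 6.4891 (sell SGD at bid) = SEK 2,413,945.20
SEK 2,413,945.20 ÷ 1.3448 (buy CNY at ask) = CNY 1,795,021.71
CNY 1,795,021.71 × 0.20798 (sell CNY at bid) = SGD 373,328.62

Net profit: SGD 1,328.62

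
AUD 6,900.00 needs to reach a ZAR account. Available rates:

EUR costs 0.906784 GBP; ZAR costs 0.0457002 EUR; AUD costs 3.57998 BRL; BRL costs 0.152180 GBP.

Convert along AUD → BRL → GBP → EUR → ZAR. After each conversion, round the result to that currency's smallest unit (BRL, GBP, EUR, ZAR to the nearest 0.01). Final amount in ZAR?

AUD 6,900.00 × 3.57998 = BRL 24,701.86
BRL 24,701.86 × 0.152180 = GBP 3,759.13
GBP 3,759.13 ÷ 0.906784 = EUR 4,145.56
EUR 4,145.56 ÷ 0.0457002 = ZAR 90,712.08

ZAR 90,712.08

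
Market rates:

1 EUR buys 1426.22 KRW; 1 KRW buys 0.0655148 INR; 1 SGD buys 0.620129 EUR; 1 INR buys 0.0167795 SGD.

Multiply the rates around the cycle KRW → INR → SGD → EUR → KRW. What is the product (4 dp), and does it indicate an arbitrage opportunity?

0.9723 (arbitrage exists)

Around KRW → INR → SGD → EUR → KRW: 1 × 0.0655148 × 0.0167795 × 0.620129 × 1426.22 = 0.972270
Product < 1; profitable direction is KRW → EUR → SGD → INR → KRW.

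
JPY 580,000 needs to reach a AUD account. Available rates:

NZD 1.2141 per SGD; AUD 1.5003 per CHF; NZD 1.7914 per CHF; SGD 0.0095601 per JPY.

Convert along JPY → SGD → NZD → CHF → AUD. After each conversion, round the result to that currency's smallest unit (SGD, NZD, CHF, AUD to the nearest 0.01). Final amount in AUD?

JPY 580,000 × 0.0095601 = SGD 5,544.86
SGD 5,544.86 × 1.2141 = NZD 6,732.01
NZD 6,732.01 ÷ 1.7914 = CHF 3,757.96
CHF 3,757.96 × 1.5003 = AUD 5,638.07

AUD 5,638.07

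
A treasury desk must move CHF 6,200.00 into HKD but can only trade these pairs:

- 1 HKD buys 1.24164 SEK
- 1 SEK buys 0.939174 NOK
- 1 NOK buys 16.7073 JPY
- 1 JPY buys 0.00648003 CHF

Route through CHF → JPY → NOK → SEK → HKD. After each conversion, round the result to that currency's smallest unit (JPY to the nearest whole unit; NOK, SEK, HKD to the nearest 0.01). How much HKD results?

CHF 6,200.00 ÷ 0.00648003 = JPY 956,786
JPY 956,786 ÷ 16.7073 = NOK 57,267.54
NOK 57,267.54 ÷ 0.939174 = SEK 60,976.50
SEK 60,976.50 ÷ 1.24164 = HKD 49,109.65

HKD 49,109.65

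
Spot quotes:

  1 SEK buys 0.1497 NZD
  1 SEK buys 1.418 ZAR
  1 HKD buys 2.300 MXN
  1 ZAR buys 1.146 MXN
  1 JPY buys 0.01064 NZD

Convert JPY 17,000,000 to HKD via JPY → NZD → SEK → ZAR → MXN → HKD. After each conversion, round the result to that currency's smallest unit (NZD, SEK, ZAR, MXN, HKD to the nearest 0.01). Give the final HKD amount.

HKD 853,693.08

JPY 17,000,000 × 0.01064 = NZD 180,880.00
NZD 180,880.00 ÷ 0.1497 = SEK 1,208,283.23
SEK 1,208,283.23 × 1.418 = ZAR 1,713,345.62
ZAR 1,713,345.62 × 1.146 = MXN 1,963,494.08
MXN 1,963,494.08 ÷ 2.300 = HKD 853,693.08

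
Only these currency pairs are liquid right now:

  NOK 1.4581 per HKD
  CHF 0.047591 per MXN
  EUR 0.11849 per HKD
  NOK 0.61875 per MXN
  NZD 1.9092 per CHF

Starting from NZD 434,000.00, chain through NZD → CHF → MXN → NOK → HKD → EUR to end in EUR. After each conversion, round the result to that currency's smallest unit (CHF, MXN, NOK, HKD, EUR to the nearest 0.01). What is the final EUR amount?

NZD 434,000.00 ÷ 1.9092 = CHF 227,320.34
CHF 227,320.34 ÷ 0.047591 = MXN 4,776,540.52
MXN 4,776,540.52 × 0.61875 = NOK 2,955,484.45
NOK 2,955,484.45 ÷ 1.4581 = HKD 2,026,942.22
HKD 2,026,942.22 × 0.11849 = EUR 240,172.38

EUR 240,172.38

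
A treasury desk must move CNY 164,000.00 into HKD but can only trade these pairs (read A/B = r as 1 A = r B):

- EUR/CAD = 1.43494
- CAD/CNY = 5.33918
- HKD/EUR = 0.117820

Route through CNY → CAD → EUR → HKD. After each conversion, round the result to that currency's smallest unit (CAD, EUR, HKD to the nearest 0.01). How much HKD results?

CNY 164,000.00 ÷ 5.33918 = CAD 30,716.33
CAD 30,716.33 ÷ 1.43494 = EUR 21,406.00
EUR 21,406.00 ÷ 0.117820 = HKD 181,683.92

HKD 181,683.92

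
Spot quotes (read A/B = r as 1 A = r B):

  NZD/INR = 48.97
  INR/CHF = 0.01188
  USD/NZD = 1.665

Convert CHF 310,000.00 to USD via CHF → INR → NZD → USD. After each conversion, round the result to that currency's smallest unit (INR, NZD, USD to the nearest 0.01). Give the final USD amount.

CHF 310,000.00 ÷ 0.01188 = INR 26,094,276.09
INR 26,094,276.09 ÷ 48.97 = NZD 532,862.49
NZD 532,862.49 ÷ 1.665 = USD 320,037.53

USD 320,037.53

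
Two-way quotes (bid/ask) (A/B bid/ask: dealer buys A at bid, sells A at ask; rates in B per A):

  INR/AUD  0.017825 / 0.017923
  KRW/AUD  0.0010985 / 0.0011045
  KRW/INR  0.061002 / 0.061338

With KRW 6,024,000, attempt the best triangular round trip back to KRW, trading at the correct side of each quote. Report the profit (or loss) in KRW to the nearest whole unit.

Net result: KRW -4,718 (no profitable arbitrage after spreads)

Best loop KRW → AUD → INR → KRW:
KRW 6,024,000 × 0.0010985 (sell KRW at bid) = AUD 6,617.36
AUD 6,617.36 ÷ 0.017923 (buy INR at ask) = INR 369,210.73
INR 369,210.73 ÷ 0.061338 (buy KRW at ask) = KRW 6,019,282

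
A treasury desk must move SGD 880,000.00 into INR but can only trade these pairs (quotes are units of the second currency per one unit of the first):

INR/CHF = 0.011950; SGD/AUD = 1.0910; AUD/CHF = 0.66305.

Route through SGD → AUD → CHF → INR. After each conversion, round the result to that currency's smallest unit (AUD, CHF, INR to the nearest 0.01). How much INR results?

INR 53,270,379.92

SGD 880,000.00 × 1.0910 = AUD 960,080.00
AUD 960,080.00 × 0.66305 = CHF 636,581.04
CHF 636,581.04 ÷ 0.011950 = INR 53,270,379.92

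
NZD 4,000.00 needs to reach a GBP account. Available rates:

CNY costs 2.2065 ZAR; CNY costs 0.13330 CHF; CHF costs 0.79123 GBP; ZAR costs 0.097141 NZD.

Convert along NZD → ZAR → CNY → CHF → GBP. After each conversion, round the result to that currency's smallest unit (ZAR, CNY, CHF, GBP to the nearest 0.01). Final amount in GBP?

NZD 4,000.00 ÷ 0.097141 = ZAR 41,177.26
ZAR 41,177.26 ÷ 2.2065 = CNY 18,661.80
CNY 18,661.80 × 0.13330 = CHF 2,487.62
CHF 2,487.62 × 0.79123 = GBP 1,968.28

GBP 1,968.28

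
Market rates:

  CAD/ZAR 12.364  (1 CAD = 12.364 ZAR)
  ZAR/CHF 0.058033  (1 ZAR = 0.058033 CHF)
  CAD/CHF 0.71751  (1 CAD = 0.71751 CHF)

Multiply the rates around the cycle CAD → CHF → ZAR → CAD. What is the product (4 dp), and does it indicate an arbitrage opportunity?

1.0000 (no arbitrage)

Around CAD → CHF → ZAR → CAD: 1 × 0.71751 ÷ 0.058033 ÷ 12.364 = 0.999986
Product ≈ 1 (deviation 0.001%, within rounding noise).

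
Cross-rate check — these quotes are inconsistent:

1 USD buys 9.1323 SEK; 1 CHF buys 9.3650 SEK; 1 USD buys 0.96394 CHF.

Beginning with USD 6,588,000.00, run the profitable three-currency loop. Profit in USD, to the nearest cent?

Profit: USD 76,628.97

Profitable loop is USD → SEK → CHF → USD:
USD 6,588,000.00 × 9.1323 = SEK 60,163,592.40
SEK 60,163,592.40 ÷ 9.3650 = CHF 6,424,302.45
CHF 6,424,302.45 ÷ 0.96394 = USD 6,664,628.97
Profit = USD 6,664,628.97 − USD 6,588,000.00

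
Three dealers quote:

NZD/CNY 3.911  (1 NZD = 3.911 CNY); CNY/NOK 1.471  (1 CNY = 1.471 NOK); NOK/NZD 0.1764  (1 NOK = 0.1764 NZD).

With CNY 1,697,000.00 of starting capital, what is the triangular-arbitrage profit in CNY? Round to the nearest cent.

Profitable loop is CNY → NOK → NZD → CNY:
CNY 1,697,000.00 × 1.471 = NOK 2,496,287.00
NOK 2,496,287.00 × 0.1764 = NZD 440,345.03
NZD 440,345.03 × 3.911 = CNY 1,722,189.40
Profit = CNY 1,722,189.40 − CNY 1,697,000.00

Profit: CNY 25,189.40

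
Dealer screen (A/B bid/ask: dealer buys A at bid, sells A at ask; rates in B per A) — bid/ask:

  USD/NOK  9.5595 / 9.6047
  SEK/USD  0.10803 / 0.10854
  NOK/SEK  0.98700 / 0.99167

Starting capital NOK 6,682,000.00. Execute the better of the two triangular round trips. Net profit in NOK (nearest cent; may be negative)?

Best loop NOK → SEK → USD → NOK:
NOK 6,682,000.00 × 0.98700 (sell NOK at bid) = SEK 6,595,134.00
SEK 6,595,134.00 × 0.10803 (sell SEK at bid) = USD 712,472.33
USD 712,472.33 × 9.5595 (sell USD at bid) = NOK 6,810,879.20

Net profit: NOK 128,879.20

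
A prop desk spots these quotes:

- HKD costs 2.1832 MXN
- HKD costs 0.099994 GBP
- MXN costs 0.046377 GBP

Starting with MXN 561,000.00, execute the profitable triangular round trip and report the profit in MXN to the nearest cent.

Profitable loop is MXN → GBP → HKD → MXN:
MXN 561,000.00 × 0.046377 = GBP 26,017.50
GBP 26,017.50 ÷ 0.099994 = HKD 260,190.58
HKD 260,190.58 × 2.1832 = MXN 568,048.08
Profit = MXN 568,048.08 − MXN 561,000.00

Profit: MXN 7,048.08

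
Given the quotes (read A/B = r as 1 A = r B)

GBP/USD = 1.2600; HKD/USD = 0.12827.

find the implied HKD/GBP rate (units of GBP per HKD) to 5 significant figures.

HKD/GBP = 0.10180

1 HKD × 0.12827 = 0.12827 USD
0.12827 USD ÷ 1.2600 = 0.101802 GBP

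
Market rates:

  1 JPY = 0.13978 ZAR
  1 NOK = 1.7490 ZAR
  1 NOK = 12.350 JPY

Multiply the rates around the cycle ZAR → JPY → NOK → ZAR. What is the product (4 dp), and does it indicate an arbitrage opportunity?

1.0132 (arbitrage exists)

Around ZAR → JPY → NOK → ZAR: 1 ÷ 0.13978 ÷ 12.350 × 1.7490 = 1.013159
Product > 1; profitable direction is ZAR → JPY → NOK → ZAR.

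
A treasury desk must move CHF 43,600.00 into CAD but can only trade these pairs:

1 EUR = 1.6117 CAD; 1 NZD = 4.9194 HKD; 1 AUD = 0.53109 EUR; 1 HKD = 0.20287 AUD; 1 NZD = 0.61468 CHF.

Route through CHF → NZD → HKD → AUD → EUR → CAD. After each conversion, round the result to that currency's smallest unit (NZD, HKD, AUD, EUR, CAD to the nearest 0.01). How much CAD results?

CAD 60,592.62

CHF 43,600.00 ÷ 0.61468 = NZD 70,931.22
NZD 70,931.22 × 4.9194 = HKD 348,939.04
HKD 348,939.04 × 0.20287 = AUD 70,789.26
AUD 70,789.26 × 0.53109 = EUR 37,595.47
EUR 37,595.47 × 1.6117 = CAD 60,592.62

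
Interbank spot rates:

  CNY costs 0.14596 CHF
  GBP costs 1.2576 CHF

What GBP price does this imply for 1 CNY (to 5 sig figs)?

CNY/GBP = 0.11606

1 CNY × 0.14596 = 0.14596 CHF
0.14596 CHF ÷ 1.2576 = 0.116062 GBP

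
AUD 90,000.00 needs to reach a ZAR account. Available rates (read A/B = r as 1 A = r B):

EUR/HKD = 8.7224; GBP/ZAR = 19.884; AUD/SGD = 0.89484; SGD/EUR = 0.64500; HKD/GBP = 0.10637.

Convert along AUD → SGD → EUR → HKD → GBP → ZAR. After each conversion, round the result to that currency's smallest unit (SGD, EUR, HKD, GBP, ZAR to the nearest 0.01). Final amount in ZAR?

ZAR 958,311.17

AUD 90,000.00 × 0.89484 = SGD 80,535.60
SGD 80,535.60 × 0.64500 = EUR 51,945.46
EUR 51,945.46 × 8.7224 = HKD 453,089.08
HKD 453,089.08 × 0.10637 = GBP 48,195.09
GBP 48,195.09 × 19.884 = ZAR 958,311.17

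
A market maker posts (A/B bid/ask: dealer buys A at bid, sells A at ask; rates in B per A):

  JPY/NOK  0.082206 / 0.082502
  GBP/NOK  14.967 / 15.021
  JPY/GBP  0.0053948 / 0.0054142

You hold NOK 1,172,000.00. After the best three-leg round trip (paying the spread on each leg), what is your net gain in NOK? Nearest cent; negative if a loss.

Net profit: NOK 12,671.63

Best loop NOK → GBP → JPY → NOK:
NOK 1,172,000.00 ÷ 15.021 (buy GBP at ask) = GBP 78,024.10
GBP 78,024.10 ÷ 0.0054142 (buy JPY at ask) = JPY 14,411,012
JPY 14,411,012 × 0.082206 (sell JPY at bid) = NOK 1,184,671.63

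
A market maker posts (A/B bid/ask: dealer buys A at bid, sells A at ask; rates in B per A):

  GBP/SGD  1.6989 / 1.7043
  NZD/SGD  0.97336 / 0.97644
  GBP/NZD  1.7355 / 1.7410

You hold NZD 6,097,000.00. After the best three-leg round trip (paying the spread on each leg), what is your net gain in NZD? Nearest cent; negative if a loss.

Net result: NZD -3,880.75 (no profitable arbitrage after spreads)

Best loop NZD → GBP → SGD → NZD:
NZD 6,097,000.00 ÷ 1.7410 (buy GBP at ask) = GBP 3,502,010.34
GBP 3,502,010.34 × 1.6989 (sell GBP at bid) = SGD 5,949,565.36
SGD 5,949,565.36 ÷ 0.97644 (buy NZD at ask) = NZD 6,093,119.25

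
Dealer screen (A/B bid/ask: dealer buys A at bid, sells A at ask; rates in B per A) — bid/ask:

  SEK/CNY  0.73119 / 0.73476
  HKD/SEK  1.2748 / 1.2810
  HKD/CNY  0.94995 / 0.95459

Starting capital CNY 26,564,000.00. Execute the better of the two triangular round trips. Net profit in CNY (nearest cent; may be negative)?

Net profit: CNY 246,170.96

Best loop CNY → SEK → HKD → CNY:
CNY 26,564,000.00 ÷ 0.73476 (buy SEK at ask) = SEK 36,153,301.76
SEK 36,153,301.76 ÷ 1.2810 (buy HKD at ask) = HKD 28,222,718.00
HKD 28,222,718.00 × 0.94995 (sell HKD at bid) = CNY 26,810,170.96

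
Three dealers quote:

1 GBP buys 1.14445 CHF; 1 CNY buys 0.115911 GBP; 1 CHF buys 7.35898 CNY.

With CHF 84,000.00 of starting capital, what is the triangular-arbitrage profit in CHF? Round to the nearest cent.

Profitable loop is CHF → GBP → CNY → CHF:
CHF 84,000.00 ÷ 1.14445 = GBP 73,397.70
GBP 73,397.70 ÷ 0.115911 = CNY 633,224.65
CNY 633,224.65 ÷ 7.35898 = CHF 86,047.88
Profit = CHF 86,047.88 − CHF 84,000.00

Profit: CHF 2,047.88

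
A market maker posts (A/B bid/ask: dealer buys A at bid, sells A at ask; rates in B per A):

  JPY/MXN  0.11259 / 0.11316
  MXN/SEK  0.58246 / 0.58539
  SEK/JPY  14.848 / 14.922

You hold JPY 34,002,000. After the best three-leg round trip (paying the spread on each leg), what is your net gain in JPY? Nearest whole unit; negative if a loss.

Net profit: JPY 396,475

Best loop JPY → SEK → MXN → JPY:
JPY 34,002,000 ÷ 14.922 (buy SEK at ask) = SEK 2,278,648.97
SEK 2,278,648.97 ÷ 0.58539 (buy MXN at ask) = MXN 3,892,531.43
MXN 3,892,531.43 ÷ 0.11316 (buy JPY at ask) = JPY 34,398,475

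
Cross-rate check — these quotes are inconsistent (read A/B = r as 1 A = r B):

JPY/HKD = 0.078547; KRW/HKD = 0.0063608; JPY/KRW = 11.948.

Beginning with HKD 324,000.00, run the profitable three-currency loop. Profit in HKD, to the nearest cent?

Profit: HKD 10,863.38

Profitable loop is HKD → KRW → JPY → HKD:
HKD 324,000.00 ÷ 0.0063608 = KRW 50,936,989
KRW 50,936,989 ÷ 11.948 = JPY 4,263,223
JPY 4,263,223 × 0.078547 = HKD 334,863.38
Profit = HKD 334,863.38 − HKD 324,000.00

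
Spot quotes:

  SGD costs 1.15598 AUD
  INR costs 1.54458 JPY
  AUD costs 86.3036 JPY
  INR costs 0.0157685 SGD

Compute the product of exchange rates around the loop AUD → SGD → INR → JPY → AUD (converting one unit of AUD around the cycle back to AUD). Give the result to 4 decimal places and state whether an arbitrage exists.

0.9818 (arbitrage exists)

Around AUD → SGD → INR → JPY → AUD: 1 ÷ 1.15598 ÷ 0.0157685 × 1.54458 ÷ 86.3036 = 0.981840
Product < 1; profitable direction is AUD → JPY → INR → SGD → AUD.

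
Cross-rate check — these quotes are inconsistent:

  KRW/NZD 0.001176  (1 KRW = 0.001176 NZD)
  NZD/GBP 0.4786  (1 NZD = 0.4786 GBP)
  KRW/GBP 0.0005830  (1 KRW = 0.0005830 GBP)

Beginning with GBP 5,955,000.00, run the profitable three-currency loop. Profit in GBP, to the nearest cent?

Profitable loop is GBP → NZD → KRW → GBP:
GBP 5,955,000.00 ÷ 0.4786 = NZD 12,442,540.74
NZD 12,442,540.74 ÷ 0.001176 = KRW 10,580,391,789
KRW 10,580,391,789 × 0.0005830 = GBP 6,168,368.41
Profit = GBP 6,168,368.41 − GBP 5,955,000.00

Profit: GBP 213,368.41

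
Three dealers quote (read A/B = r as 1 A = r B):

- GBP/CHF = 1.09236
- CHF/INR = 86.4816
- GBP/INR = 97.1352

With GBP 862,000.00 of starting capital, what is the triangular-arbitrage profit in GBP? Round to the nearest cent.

Profitable loop is GBP → INR → CHF → GBP:
GBP 862,000.00 × 97.1352 = INR 83,730,542.40
INR 83,730,542.40 ÷ 86.4816 = CHF 968,189.10
CHF 968,189.10 ÷ 1.09236 = GBP 886,327.86
Profit = GBP 886,327.86 − GBP 862,000.00

Profit: GBP 24,327.86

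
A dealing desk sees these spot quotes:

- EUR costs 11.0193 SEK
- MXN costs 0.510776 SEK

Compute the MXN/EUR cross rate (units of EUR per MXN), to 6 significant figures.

MXN/EUR = 0.0463529

1 MXN × 0.510776 = 0.510776 SEK
0.510776 SEK ÷ 11.0193 = 0.0463529 EUR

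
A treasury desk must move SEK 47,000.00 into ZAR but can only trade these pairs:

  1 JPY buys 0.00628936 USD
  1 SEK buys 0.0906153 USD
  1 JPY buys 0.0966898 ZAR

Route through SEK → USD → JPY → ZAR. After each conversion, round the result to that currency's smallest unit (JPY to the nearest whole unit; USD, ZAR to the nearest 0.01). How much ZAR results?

ZAR 65,474.76

SEK 47,000.00 × 0.0906153 = USD 4,258.92
USD 4,258.92 ÷ 0.00628936 = JPY 677,163
JPY 677,163 × 0.0966898 = ZAR 65,474.76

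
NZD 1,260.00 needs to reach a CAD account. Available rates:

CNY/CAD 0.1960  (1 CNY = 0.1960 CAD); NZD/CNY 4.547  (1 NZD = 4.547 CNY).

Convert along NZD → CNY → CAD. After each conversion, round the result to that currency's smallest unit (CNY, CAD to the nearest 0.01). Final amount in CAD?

CAD 1,122.93

NZD 1,260.00 × 4.547 = CNY 5,729.22
CNY 5,729.22 × 0.1960 = CAD 1,122.93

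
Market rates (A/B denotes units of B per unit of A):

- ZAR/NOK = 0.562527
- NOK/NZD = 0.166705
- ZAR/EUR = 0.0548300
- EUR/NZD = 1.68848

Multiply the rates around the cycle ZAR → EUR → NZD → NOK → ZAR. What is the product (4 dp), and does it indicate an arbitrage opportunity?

Around ZAR → EUR → NZD → NOK → ZAR: 1 × 0.0548300 × 1.68848 ÷ 0.166705 ÷ 0.562527 = 0.987239
Product < 1; profitable direction is ZAR → NOK → NZD → EUR → ZAR.

0.9872 (arbitrage exists)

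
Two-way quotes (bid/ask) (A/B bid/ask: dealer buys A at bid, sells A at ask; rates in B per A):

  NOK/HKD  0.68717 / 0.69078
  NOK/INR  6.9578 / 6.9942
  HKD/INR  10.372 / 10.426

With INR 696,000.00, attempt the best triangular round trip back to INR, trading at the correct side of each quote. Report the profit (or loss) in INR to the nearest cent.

Net profit: INR 13,247.63

Best loop INR → NOK → HKD → INR:
INR 696,000.00 ÷ 6.9942 (buy NOK at ask) = NOK 99,511.02
NOK 99,511.02 × 0.68717 (sell NOK at bid) = HKD 68,380.99
HKD 68,380.99 × 10.372 (sell HKD at bid) = INR 709,247.63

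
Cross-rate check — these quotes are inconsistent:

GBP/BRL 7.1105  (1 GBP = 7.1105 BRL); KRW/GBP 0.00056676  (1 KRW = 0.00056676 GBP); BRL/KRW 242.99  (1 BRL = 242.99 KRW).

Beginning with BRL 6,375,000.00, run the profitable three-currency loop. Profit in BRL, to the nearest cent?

Profitable loop is BRL → GBP → KRW → BRL:
BRL 6,375,000.00 ÷ 7.1105 = GBP 896,561.42
GBP 896,561.42 ÷ 0.00056676 = KRW 1,581,906,668
KRW 1,581,906,668 ÷ 242.99 = BRL 6,510,171.89
Profit = BRL 6,510,171.89 − BRL 6,375,000.00

Profit: BRL 135,171.89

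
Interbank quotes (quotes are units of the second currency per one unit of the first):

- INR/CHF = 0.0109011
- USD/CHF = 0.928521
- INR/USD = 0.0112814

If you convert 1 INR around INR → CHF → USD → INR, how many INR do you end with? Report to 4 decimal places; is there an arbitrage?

1.0407 (arbitrage exists)

Around INR → CHF → USD → INR: 1 × 0.0109011 ÷ 0.928521 ÷ 0.0112814 = 1.040676
Product > 1; profitable direction is INR → CHF → USD → INR.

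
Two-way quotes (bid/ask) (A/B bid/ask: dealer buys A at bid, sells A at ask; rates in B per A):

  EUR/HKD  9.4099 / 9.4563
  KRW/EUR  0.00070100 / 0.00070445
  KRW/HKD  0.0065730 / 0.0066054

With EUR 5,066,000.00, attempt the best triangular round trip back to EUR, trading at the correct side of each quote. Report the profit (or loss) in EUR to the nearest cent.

Net result: EUR -6,948.63 (no profitable arbitrage after spreads)

Best loop EUR → HKD → KRW → EUR:
EUR 5,066,000.00 × 9.4099 (sell EUR at bid) = HKD 47,670,553.40
HKD 47,670,553.40 ÷ 0.0066054 (buy KRW at ask) = KRW 7,216,906,380
KRW 7,216,906,380 × 0.00070100 (sell KRW at bid) = EUR 5,059,051.37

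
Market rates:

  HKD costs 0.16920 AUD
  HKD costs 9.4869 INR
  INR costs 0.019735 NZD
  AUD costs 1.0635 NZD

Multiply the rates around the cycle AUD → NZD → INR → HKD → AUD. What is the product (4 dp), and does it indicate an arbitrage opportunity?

0.9611 (arbitrage exists)

Around AUD → NZD → INR → HKD → AUD: 1 × 1.0635 ÷ 0.019735 ÷ 9.4869 × 0.16920 = 0.961117
Product < 1; profitable direction is AUD → HKD → INR → NZD → AUD.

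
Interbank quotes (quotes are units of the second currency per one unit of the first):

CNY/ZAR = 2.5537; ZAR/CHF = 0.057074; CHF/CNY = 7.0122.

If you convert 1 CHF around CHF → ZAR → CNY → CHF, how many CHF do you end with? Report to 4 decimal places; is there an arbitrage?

Around CHF → ZAR → CNY → CHF: 1 ÷ 0.057074 ÷ 2.5537 ÷ 7.0122 = 0.978447
Product < 1; profitable direction is CHF → CNY → ZAR → CHF.

0.9784 (arbitrage exists)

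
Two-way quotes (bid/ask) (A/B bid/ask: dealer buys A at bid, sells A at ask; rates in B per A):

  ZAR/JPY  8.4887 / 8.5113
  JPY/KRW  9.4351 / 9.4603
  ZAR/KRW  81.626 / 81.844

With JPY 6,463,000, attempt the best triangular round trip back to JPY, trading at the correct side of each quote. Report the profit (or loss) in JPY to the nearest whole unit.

Net profit: JPY 88,819

Best loop JPY → ZAR → KRW → JPY:
JPY 6,463,000 ÷ 8.5113 (buy ZAR at ask) = ZAR 759,343.46
ZAR 759,343.46 × 81.626 (sell ZAR at bid) = KRW 61,982,169
KRW 61,982,169 ÷ 9.4603 (buy JPY at ask) = JPY 6,551,819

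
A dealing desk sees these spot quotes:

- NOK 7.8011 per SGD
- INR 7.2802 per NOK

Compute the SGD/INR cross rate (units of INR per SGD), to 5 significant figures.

1 SGD × 7.8011 = 7.8011 NOK
7.8011 NOK × 7.2802 = 56.7936 INR

SGD/INR = 56.794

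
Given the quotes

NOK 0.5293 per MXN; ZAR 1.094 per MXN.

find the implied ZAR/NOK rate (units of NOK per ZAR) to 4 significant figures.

1 ZAR ÷ 1.094 = 0.914077 MXN
0.914077 MXN × 0.5293 = 0.483821 NOK

ZAR/NOK = 0.4838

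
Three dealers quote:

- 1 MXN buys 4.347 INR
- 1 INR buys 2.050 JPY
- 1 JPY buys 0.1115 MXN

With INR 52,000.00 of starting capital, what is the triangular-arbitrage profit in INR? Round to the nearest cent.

Profit: INR 334.13

Profitable loop is INR → MXN → JPY → INR:
INR 52,000.00 ÷ 4.347 = MXN 11,962.27
MXN 11,962.27 ÷ 0.1115 = JPY 107,285
JPY 107,285 ÷ 2.050 = INR 52,334.13
Profit = INR 52,334.13 − INR 52,000.00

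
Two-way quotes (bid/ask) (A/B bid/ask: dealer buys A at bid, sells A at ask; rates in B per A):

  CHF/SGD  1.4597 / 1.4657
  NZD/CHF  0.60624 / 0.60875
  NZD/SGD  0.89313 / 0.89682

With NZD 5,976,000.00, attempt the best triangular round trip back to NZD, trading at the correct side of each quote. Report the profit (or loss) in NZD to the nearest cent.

Net profit: NZD 5,928.31

Best loop NZD → SGD → CHF → NZD:
NZD 5,976,000.00 × 0.89313 (sell NZD at bid) = SGD 5,337,344.88
SGD 5,337,344.88 ÷ 1.4657 (buy CHF at ask) = CHF 3,641,498.86
CHF 3,641,498.86 ÷ 0.60875 (buy NZD at ask) = NZD 5,981,928.31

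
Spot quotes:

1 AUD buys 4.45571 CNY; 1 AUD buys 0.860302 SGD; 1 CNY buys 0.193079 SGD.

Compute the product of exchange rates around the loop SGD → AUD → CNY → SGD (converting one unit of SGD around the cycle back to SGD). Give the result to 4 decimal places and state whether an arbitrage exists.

1.0000 (no arbitrage)

Around SGD → AUD → CNY → SGD: 1 ÷ 0.860302 × 4.45571 × 0.193079 = 1.000002
Product ≈ 1 (deviation 0.000%, within rounding noise).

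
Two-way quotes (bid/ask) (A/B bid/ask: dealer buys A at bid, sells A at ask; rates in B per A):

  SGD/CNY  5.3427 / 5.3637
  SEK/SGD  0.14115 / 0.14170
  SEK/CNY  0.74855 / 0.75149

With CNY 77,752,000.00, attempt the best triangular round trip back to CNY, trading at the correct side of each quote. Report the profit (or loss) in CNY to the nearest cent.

Best loop CNY → SEK → SGD → CNY:
CNY 77,752,000.00 ÷ 0.75149 (buy SEK at ask) = SEK 103,463,785.28
SEK 103,463,785.28 × 0.14115 (sell SEK at bid) = SGD 14,603,913.29
SGD 14,603,913.29 × 5.3427 (sell SGD at bid) = CNY 78,024,327.55

Net profit: CNY 272,327.55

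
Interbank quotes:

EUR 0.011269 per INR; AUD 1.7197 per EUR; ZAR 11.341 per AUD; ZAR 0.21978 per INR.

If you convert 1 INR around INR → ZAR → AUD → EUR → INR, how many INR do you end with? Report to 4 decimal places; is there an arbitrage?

Around INR → ZAR → AUD → EUR → INR: 1 × 0.21978 ÷ 11.341 ÷ 1.7197 ÷ 0.011269 = 0.999997
Product ≈ 1 (deviation 0.000%, within rounding noise).

1.0000 (no arbitrage)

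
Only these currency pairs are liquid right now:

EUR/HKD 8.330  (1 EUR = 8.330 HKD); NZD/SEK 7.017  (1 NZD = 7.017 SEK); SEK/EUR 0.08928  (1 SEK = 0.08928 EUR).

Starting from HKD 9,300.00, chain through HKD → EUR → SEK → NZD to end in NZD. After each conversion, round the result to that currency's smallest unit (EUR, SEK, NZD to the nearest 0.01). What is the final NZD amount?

HKD 9,300.00 ÷ 8.330 = EUR 1,116.45
EUR 1,116.45 ÷ 0.08928 = SEK 12,505.04
SEK 12,505.04 ÷ 7.017 = NZD 1,782.11

NZD 1,782.11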